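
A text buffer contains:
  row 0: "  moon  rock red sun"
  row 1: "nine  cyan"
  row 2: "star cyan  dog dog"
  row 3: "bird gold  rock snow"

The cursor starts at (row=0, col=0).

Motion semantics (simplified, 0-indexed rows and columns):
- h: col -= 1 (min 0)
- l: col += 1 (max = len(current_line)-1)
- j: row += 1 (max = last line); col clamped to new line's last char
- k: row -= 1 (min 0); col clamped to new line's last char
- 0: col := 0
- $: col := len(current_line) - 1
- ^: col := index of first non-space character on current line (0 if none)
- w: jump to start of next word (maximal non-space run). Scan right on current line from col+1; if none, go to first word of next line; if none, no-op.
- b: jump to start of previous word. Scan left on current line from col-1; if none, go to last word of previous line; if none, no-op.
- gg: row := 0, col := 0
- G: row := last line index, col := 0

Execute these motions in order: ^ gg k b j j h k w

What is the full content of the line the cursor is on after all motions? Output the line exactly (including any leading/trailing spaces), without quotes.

After 1 (^): row=0 col=2 char='m'
After 2 (gg): row=0 col=0 char='_'
After 3 (k): row=0 col=0 char='_'
After 4 (b): row=0 col=0 char='_'
After 5 (j): row=1 col=0 char='n'
After 6 (j): row=2 col=0 char='s'
After 7 (h): row=2 col=0 char='s'
After 8 (k): row=1 col=0 char='n'
After 9 (w): row=1 col=6 char='c'

Answer: nine  cyan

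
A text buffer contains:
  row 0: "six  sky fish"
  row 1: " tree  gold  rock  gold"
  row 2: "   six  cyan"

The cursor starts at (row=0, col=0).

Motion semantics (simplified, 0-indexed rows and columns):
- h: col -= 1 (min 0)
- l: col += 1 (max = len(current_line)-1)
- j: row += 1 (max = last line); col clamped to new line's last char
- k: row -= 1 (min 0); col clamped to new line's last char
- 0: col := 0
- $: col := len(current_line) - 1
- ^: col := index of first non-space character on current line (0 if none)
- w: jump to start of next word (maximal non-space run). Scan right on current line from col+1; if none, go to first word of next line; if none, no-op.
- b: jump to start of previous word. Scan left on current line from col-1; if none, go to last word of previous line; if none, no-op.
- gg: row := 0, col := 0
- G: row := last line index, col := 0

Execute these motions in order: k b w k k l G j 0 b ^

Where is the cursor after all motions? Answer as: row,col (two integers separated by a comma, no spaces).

After 1 (k): row=0 col=0 char='s'
After 2 (b): row=0 col=0 char='s'
After 3 (w): row=0 col=5 char='s'
After 4 (k): row=0 col=5 char='s'
After 5 (k): row=0 col=5 char='s'
After 6 (l): row=0 col=6 char='k'
After 7 (G): row=2 col=0 char='_'
After 8 (j): row=2 col=0 char='_'
After 9 (0): row=2 col=0 char='_'
After 10 (b): row=1 col=19 char='g'
After 11 (^): row=1 col=1 char='t'

Answer: 1,1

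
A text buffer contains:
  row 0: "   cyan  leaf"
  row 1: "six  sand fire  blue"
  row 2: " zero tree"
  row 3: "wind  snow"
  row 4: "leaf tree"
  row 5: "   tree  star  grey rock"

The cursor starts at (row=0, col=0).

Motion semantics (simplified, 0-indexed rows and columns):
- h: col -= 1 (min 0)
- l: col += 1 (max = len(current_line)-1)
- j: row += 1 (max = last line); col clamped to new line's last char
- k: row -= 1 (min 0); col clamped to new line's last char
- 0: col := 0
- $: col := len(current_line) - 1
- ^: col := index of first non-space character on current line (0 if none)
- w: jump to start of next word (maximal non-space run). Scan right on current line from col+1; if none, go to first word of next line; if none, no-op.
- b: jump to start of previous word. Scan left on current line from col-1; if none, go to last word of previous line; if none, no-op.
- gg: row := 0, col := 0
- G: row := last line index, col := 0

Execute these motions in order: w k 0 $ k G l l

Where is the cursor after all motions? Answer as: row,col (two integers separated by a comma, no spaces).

Answer: 5,2

Derivation:
After 1 (w): row=0 col=3 char='c'
After 2 (k): row=0 col=3 char='c'
After 3 (0): row=0 col=0 char='_'
After 4 ($): row=0 col=12 char='f'
After 5 (k): row=0 col=12 char='f'
After 6 (G): row=5 col=0 char='_'
After 7 (l): row=5 col=1 char='_'
After 8 (l): row=5 col=2 char='_'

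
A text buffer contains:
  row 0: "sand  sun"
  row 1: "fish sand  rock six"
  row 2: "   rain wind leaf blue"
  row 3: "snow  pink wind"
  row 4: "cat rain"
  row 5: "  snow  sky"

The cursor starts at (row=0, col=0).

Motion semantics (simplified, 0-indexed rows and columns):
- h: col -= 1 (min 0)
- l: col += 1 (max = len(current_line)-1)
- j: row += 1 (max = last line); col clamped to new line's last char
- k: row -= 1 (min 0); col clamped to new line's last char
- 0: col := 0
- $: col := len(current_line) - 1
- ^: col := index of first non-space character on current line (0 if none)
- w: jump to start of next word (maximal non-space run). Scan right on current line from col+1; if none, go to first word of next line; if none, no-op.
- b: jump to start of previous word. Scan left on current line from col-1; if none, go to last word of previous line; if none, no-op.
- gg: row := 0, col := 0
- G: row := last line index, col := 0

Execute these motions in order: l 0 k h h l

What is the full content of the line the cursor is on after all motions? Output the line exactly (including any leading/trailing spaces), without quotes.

Answer: sand  sun

Derivation:
After 1 (l): row=0 col=1 char='a'
After 2 (0): row=0 col=0 char='s'
After 3 (k): row=0 col=0 char='s'
After 4 (h): row=0 col=0 char='s'
After 5 (h): row=0 col=0 char='s'
After 6 (l): row=0 col=1 char='a'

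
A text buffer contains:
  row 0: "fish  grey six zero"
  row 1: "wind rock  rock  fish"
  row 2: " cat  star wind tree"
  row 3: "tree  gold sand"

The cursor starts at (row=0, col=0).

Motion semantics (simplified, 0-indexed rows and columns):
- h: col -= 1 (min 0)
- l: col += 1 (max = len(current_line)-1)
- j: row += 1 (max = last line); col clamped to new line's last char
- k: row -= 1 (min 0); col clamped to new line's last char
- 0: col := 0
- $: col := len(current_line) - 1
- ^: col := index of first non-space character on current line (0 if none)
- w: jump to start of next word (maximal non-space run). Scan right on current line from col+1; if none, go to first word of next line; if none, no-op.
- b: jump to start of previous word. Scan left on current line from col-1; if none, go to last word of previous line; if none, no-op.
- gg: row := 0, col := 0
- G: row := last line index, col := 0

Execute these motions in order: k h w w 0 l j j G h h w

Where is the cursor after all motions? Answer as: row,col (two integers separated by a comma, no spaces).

Answer: 3,6

Derivation:
After 1 (k): row=0 col=0 char='f'
After 2 (h): row=0 col=0 char='f'
After 3 (w): row=0 col=6 char='g'
After 4 (w): row=0 col=11 char='s'
After 5 (0): row=0 col=0 char='f'
After 6 (l): row=0 col=1 char='i'
After 7 (j): row=1 col=1 char='i'
After 8 (j): row=2 col=1 char='c'
After 9 (G): row=3 col=0 char='t'
After 10 (h): row=3 col=0 char='t'
After 11 (h): row=3 col=0 char='t'
After 12 (w): row=3 col=6 char='g'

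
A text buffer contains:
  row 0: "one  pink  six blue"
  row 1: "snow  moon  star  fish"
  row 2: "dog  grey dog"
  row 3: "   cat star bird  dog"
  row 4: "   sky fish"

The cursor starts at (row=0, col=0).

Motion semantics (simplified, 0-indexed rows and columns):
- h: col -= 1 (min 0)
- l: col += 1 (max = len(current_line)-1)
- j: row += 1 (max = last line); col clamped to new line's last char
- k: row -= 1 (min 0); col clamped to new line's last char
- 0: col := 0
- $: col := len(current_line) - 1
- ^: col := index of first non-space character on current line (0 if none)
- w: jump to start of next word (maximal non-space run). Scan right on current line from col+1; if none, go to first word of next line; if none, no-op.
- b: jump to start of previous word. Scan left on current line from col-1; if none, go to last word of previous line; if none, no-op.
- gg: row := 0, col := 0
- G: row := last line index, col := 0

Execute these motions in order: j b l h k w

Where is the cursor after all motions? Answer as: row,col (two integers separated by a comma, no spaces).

After 1 (j): row=1 col=0 char='s'
After 2 (b): row=0 col=15 char='b'
After 3 (l): row=0 col=16 char='l'
After 4 (h): row=0 col=15 char='b'
After 5 (k): row=0 col=15 char='b'
After 6 (w): row=1 col=0 char='s'

Answer: 1,0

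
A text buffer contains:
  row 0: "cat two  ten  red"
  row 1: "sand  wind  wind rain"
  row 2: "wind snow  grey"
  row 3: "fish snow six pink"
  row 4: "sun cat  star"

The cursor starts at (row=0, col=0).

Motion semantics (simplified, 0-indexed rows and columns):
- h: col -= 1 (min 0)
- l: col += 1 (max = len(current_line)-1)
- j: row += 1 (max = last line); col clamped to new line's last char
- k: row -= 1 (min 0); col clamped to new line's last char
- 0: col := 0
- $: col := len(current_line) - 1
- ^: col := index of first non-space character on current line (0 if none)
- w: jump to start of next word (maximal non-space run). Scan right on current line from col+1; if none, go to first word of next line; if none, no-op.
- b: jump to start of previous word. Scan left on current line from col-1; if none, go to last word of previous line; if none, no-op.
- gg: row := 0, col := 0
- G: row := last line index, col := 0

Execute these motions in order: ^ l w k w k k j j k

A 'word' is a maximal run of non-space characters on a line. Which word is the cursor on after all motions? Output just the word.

Answer: wind

Derivation:
After 1 (^): row=0 col=0 char='c'
After 2 (l): row=0 col=1 char='a'
After 3 (w): row=0 col=4 char='t'
After 4 (k): row=0 col=4 char='t'
After 5 (w): row=0 col=9 char='t'
After 6 (k): row=0 col=9 char='t'
After 7 (k): row=0 col=9 char='t'
After 8 (j): row=1 col=9 char='d'
After 9 (j): row=2 col=9 char='_'
After 10 (k): row=1 col=9 char='d'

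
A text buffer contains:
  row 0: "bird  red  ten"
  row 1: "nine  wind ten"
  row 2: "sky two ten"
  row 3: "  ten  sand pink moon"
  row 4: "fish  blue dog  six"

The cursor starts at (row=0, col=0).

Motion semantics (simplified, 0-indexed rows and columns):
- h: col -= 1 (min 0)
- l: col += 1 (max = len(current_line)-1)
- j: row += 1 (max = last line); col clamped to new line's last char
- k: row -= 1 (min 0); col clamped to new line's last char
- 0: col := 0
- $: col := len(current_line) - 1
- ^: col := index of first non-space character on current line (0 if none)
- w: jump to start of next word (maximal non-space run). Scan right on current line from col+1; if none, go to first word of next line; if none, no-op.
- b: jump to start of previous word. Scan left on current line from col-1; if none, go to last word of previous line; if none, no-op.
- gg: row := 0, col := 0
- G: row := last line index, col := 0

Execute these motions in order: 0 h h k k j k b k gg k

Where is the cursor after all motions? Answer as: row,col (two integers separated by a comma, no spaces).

After 1 (0): row=0 col=0 char='b'
After 2 (h): row=0 col=0 char='b'
After 3 (h): row=0 col=0 char='b'
After 4 (k): row=0 col=0 char='b'
After 5 (k): row=0 col=0 char='b'
After 6 (j): row=1 col=0 char='n'
After 7 (k): row=0 col=0 char='b'
After 8 (b): row=0 col=0 char='b'
After 9 (k): row=0 col=0 char='b'
After 10 (gg): row=0 col=0 char='b'
After 11 (k): row=0 col=0 char='b'

Answer: 0,0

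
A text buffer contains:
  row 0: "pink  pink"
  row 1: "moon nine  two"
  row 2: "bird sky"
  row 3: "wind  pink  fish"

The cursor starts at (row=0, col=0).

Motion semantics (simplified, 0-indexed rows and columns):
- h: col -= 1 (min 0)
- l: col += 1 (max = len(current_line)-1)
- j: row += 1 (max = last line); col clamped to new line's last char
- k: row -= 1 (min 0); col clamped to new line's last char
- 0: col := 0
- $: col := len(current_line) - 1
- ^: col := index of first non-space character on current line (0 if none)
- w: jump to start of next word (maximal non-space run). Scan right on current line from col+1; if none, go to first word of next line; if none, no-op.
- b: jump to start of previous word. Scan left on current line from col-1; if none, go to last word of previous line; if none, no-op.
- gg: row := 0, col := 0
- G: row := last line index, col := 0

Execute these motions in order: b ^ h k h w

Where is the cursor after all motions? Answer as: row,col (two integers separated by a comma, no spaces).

After 1 (b): row=0 col=0 char='p'
After 2 (^): row=0 col=0 char='p'
After 3 (h): row=0 col=0 char='p'
After 4 (k): row=0 col=0 char='p'
After 5 (h): row=0 col=0 char='p'
After 6 (w): row=0 col=6 char='p'

Answer: 0,6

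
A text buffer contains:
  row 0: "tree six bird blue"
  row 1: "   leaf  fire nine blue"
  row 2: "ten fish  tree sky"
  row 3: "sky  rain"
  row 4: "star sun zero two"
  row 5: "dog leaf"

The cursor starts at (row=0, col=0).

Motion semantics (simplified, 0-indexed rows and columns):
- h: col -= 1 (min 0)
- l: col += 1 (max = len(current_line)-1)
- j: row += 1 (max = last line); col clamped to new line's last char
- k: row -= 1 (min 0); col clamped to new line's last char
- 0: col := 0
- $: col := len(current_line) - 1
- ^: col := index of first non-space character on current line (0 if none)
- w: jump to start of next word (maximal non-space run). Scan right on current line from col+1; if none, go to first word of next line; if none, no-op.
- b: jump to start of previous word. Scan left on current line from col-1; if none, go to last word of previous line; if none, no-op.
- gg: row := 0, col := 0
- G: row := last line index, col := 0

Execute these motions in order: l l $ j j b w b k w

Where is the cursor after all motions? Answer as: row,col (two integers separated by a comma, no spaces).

Answer: 1,19

Derivation:
After 1 (l): row=0 col=1 char='r'
After 2 (l): row=0 col=2 char='e'
After 3 ($): row=0 col=17 char='e'
After 4 (j): row=1 col=17 char='e'
After 5 (j): row=2 col=17 char='y'
After 6 (b): row=2 col=15 char='s'
After 7 (w): row=3 col=0 char='s'
After 8 (b): row=2 col=15 char='s'
After 9 (k): row=1 col=15 char='i'
After 10 (w): row=1 col=19 char='b'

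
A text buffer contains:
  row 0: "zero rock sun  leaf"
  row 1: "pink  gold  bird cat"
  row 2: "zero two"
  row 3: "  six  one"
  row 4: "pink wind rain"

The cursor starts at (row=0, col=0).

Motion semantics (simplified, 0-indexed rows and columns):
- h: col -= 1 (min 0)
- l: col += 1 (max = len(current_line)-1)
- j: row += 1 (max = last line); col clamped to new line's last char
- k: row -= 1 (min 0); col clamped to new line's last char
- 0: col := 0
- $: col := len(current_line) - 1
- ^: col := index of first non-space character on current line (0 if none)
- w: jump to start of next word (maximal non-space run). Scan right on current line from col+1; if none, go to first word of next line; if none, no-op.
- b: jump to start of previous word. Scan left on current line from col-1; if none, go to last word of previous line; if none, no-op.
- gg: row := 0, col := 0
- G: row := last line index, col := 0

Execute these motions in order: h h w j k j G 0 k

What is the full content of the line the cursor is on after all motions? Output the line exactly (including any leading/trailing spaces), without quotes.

After 1 (h): row=0 col=0 char='z'
After 2 (h): row=0 col=0 char='z'
After 3 (w): row=0 col=5 char='r'
After 4 (j): row=1 col=5 char='_'
After 5 (k): row=0 col=5 char='r'
After 6 (j): row=1 col=5 char='_'
After 7 (G): row=4 col=0 char='p'
After 8 (0): row=4 col=0 char='p'
After 9 (k): row=3 col=0 char='_'

Answer:   six  one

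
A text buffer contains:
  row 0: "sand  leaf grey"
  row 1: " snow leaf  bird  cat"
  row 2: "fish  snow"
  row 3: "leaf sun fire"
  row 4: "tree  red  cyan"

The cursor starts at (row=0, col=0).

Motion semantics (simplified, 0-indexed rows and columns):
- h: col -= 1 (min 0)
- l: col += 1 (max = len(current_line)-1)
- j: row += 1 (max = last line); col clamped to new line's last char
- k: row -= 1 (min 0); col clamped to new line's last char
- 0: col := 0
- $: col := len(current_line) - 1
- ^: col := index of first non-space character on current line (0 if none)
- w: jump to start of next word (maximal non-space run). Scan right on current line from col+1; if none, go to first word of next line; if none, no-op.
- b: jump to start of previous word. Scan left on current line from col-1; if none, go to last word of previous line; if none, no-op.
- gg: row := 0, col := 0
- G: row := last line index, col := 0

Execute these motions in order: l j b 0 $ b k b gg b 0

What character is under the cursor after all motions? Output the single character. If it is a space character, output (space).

Answer: s

Derivation:
After 1 (l): row=0 col=1 char='a'
After 2 (j): row=1 col=1 char='s'
After 3 (b): row=0 col=11 char='g'
After 4 (0): row=0 col=0 char='s'
After 5 ($): row=0 col=14 char='y'
After 6 (b): row=0 col=11 char='g'
After 7 (k): row=0 col=11 char='g'
After 8 (b): row=0 col=6 char='l'
After 9 (gg): row=0 col=0 char='s'
After 10 (b): row=0 col=0 char='s'
After 11 (0): row=0 col=0 char='s'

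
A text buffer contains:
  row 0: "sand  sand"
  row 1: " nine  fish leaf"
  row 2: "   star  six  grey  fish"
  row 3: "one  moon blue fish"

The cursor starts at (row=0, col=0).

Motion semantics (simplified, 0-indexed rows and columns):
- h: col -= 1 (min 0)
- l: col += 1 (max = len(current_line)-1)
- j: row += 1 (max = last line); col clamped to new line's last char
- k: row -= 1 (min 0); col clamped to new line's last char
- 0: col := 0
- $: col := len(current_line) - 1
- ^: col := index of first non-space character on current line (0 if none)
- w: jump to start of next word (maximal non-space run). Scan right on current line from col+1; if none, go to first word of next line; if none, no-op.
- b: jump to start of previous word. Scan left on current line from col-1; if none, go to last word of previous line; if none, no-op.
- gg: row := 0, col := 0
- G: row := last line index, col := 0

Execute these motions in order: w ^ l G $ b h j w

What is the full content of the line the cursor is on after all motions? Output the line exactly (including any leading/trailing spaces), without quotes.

Answer: one  moon blue fish

Derivation:
After 1 (w): row=0 col=6 char='s'
After 2 (^): row=0 col=0 char='s'
After 3 (l): row=0 col=1 char='a'
After 4 (G): row=3 col=0 char='o'
After 5 ($): row=3 col=18 char='h'
After 6 (b): row=3 col=15 char='f'
After 7 (h): row=3 col=14 char='_'
After 8 (j): row=3 col=14 char='_'
After 9 (w): row=3 col=15 char='f'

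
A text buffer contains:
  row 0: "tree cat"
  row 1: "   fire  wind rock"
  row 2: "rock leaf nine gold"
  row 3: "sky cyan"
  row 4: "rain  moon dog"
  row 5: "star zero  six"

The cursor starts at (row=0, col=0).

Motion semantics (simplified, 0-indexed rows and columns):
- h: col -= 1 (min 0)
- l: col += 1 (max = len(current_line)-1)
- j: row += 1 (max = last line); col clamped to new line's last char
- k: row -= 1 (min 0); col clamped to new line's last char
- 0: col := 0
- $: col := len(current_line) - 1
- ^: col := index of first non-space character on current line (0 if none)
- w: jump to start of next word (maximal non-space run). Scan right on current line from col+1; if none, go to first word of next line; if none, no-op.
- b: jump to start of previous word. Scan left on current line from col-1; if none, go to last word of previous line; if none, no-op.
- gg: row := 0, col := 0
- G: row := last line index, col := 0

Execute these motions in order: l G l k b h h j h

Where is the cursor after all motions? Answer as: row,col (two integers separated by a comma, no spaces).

After 1 (l): row=0 col=1 char='r'
After 2 (G): row=5 col=0 char='s'
After 3 (l): row=5 col=1 char='t'
After 4 (k): row=4 col=1 char='a'
After 5 (b): row=4 col=0 char='r'
After 6 (h): row=4 col=0 char='r'
After 7 (h): row=4 col=0 char='r'
After 8 (j): row=5 col=0 char='s'
After 9 (h): row=5 col=0 char='s'

Answer: 5,0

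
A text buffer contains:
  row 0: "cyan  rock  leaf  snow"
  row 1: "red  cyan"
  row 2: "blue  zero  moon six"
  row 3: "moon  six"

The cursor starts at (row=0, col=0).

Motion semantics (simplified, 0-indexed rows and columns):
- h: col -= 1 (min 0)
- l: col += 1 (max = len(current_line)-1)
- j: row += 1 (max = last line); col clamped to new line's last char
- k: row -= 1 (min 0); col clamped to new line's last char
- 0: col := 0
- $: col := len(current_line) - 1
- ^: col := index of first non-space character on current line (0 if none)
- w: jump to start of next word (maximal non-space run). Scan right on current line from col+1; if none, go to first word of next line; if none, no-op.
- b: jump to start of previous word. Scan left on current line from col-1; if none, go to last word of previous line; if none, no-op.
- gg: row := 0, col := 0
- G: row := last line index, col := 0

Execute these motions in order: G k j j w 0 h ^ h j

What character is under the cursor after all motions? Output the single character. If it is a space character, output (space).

After 1 (G): row=3 col=0 char='m'
After 2 (k): row=2 col=0 char='b'
After 3 (j): row=3 col=0 char='m'
After 4 (j): row=3 col=0 char='m'
After 5 (w): row=3 col=6 char='s'
After 6 (0): row=3 col=0 char='m'
After 7 (h): row=3 col=0 char='m'
After 8 (^): row=3 col=0 char='m'
After 9 (h): row=3 col=0 char='m'
After 10 (j): row=3 col=0 char='m'

Answer: m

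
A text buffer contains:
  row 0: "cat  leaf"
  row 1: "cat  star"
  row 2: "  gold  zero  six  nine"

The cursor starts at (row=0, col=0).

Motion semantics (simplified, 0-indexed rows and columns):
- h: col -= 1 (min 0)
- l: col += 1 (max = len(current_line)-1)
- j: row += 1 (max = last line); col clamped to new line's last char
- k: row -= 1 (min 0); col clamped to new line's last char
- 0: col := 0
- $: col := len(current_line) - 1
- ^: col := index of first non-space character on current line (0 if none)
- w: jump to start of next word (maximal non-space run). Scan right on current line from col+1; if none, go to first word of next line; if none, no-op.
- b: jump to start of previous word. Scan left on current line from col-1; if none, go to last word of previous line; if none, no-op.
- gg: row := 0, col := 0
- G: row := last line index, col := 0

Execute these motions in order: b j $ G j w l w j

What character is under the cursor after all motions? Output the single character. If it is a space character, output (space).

Answer: z

Derivation:
After 1 (b): row=0 col=0 char='c'
After 2 (j): row=1 col=0 char='c'
After 3 ($): row=1 col=8 char='r'
After 4 (G): row=2 col=0 char='_'
After 5 (j): row=2 col=0 char='_'
After 6 (w): row=2 col=2 char='g'
After 7 (l): row=2 col=3 char='o'
After 8 (w): row=2 col=8 char='z'
After 9 (j): row=2 col=8 char='z'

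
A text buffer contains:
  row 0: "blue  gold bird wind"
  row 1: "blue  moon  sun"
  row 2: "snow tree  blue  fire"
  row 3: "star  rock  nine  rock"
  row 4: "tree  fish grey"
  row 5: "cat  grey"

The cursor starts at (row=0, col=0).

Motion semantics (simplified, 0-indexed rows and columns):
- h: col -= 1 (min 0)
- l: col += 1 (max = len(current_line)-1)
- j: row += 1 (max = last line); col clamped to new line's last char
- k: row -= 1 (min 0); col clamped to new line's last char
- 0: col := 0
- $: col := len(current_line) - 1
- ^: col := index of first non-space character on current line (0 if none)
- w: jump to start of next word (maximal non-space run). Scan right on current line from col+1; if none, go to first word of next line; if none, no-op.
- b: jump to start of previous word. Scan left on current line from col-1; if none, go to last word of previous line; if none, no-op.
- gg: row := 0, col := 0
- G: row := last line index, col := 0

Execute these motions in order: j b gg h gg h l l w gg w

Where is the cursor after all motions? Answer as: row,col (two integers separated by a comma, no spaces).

After 1 (j): row=1 col=0 char='b'
After 2 (b): row=0 col=16 char='w'
After 3 (gg): row=0 col=0 char='b'
After 4 (h): row=0 col=0 char='b'
After 5 (gg): row=0 col=0 char='b'
After 6 (h): row=0 col=0 char='b'
After 7 (l): row=0 col=1 char='l'
After 8 (l): row=0 col=2 char='u'
After 9 (w): row=0 col=6 char='g'
After 10 (gg): row=0 col=0 char='b'
After 11 (w): row=0 col=6 char='g'

Answer: 0,6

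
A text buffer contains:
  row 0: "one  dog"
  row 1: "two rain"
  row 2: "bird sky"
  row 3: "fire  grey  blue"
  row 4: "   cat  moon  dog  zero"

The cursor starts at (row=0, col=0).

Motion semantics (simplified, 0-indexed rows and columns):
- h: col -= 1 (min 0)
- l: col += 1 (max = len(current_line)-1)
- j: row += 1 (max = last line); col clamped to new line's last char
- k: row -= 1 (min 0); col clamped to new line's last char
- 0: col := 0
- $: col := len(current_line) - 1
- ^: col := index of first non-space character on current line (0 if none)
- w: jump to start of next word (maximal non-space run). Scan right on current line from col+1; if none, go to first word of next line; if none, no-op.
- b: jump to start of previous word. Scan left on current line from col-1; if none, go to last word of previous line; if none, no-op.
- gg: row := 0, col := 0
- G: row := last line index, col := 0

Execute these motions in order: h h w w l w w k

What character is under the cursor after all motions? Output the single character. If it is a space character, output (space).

Answer: t

Derivation:
After 1 (h): row=0 col=0 char='o'
After 2 (h): row=0 col=0 char='o'
After 3 (w): row=0 col=5 char='d'
After 4 (w): row=1 col=0 char='t'
After 5 (l): row=1 col=1 char='w'
After 6 (w): row=1 col=4 char='r'
After 7 (w): row=2 col=0 char='b'
After 8 (k): row=1 col=0 char='t'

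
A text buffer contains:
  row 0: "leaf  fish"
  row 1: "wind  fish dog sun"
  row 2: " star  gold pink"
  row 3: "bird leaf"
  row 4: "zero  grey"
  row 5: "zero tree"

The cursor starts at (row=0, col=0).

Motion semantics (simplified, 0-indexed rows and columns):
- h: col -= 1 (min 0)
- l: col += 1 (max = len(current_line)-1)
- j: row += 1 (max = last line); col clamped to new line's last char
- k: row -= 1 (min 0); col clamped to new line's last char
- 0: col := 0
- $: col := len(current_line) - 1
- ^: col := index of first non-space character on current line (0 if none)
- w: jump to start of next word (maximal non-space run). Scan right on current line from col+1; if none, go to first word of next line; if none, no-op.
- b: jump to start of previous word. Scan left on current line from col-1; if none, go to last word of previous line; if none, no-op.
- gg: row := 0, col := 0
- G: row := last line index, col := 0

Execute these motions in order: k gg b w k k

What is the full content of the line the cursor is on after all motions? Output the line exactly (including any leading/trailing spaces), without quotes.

Answer: leaf  fish

Derivation:
After 1 (k): row=0 col=0 char='l'
After 2 (gg): row=0 col=0 char='l'
After 3 (b): row=0 col=0 char='l'
After 4 (w): row=0 col=6 char='f'
After 5 (k): row=0 col=6 char='f'
After 6 (k): row=0 col=6 char='f'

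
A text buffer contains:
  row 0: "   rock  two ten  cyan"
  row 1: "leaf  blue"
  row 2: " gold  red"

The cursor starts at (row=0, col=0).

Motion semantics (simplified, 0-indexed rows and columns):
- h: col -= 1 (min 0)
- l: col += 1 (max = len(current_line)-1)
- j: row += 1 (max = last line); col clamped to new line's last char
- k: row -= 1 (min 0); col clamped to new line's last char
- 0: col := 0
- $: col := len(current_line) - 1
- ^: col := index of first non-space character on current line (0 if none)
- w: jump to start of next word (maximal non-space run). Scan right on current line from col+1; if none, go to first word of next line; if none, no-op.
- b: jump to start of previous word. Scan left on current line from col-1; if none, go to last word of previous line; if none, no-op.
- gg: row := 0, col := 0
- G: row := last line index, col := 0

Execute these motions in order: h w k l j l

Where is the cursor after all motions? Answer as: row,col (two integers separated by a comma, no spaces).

Answer: 1,5

Derivation:
After 1 (h): row=0 col=0 char='_'
After 2 (w): row=0 col=3 char='r'
After 3 (k): row=0 col=3 char='r'
After 4 (l): row=0 col=4 char='o'
After 5 (j): row=1 col=4 char='_'
After 6 (l): row=1 col=5 char='_'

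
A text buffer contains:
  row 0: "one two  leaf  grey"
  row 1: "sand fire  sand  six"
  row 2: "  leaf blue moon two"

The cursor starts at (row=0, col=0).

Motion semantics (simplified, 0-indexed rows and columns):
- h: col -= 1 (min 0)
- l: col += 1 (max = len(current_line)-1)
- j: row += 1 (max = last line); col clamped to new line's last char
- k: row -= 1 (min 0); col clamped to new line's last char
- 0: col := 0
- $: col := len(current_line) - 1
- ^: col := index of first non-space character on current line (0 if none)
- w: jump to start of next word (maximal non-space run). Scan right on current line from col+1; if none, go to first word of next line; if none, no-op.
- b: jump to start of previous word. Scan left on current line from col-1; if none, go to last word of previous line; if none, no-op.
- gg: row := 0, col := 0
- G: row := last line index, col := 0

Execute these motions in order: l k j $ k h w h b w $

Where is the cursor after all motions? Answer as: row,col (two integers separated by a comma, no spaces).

Answer: 1,19

Derivation:
After 1 (l): row=0 col=1 char='n'
After 2 (k): row=0 col=1 char='n'
After 3 (j): row=1 col=1 char='a'
After 4 ($): row=1 col=19 char='x'
After 5 (k): row=0 col=18 char='y'
After 6 (h): row=0 col=17 char='e'
After 7 (w): row=1 col=0 char='s'
After 8 (h): row=1 col=0 char='s'
After 9 (b): row=0 col=15 char='g'
After 10 (w): row=1 col=0 char='s'
After 11 ($): row=1 col=19 char='x'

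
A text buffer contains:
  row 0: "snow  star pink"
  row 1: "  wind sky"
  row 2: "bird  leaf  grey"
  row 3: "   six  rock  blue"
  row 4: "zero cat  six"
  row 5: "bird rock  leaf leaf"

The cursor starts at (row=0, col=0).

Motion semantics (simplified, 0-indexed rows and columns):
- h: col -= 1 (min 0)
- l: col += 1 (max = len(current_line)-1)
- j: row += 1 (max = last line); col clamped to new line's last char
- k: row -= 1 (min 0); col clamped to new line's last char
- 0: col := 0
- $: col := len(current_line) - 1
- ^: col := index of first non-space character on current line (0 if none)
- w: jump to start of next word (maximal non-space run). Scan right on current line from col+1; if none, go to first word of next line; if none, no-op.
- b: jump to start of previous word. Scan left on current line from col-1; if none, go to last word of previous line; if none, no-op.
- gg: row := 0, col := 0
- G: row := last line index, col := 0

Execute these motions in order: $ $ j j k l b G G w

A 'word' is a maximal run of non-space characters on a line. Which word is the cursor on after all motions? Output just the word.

Answer: rock

Derivation:
After 1 ($): row=0 col=14 char='k'
After 2 ($): row=0 col=14 char='k'
After 3 (j): row=1 col=9 char='y'
After 4 (j): row=2 col=9 char='f'
After 5 (k): row=1 col=9 char='y'
After 6 (l): row=1 col=9 char='y'
After 7 (b): row=1 col=7 char='s'
After 8 (G): row=5 col=0 char='b'
After 9 (G): row=5 col=0 char='b'
After 10 (w): row=5 col=5 char='r'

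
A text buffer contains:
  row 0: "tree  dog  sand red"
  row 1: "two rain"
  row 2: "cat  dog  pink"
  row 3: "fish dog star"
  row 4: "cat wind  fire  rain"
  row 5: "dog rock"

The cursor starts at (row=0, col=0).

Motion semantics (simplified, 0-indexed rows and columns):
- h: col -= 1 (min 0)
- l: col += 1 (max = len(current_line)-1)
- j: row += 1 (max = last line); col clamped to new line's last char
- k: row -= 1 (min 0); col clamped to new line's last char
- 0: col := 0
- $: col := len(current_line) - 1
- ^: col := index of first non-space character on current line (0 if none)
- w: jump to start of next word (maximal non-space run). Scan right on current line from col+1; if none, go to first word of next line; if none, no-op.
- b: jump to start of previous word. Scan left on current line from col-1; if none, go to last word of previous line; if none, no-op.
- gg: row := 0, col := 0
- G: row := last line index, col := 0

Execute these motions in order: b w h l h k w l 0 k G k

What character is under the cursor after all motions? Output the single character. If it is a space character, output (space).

After 1 (b): row=0 col=0 char='t'
After 2 (w): row=0 col=6 char='d'
After 3 (h): row=0 col=5 char='_'
After 4 (l): row=0 col=6 char='d'
After 5 (h): row=0 col=5 char='_'
After 6 (k): row=0 col=5 char='_'
After 7 (w): row=0 col=6 char='d'
After 8 (l): row=0 col=7 char='o'
After 9 (0): row=0 col=0 char='t'
After 10 (k): row=0 col=0 char='t'
After 11 (G): row=5 col=0 char='d'
After 12 (k): row=4 col=0 char='c'

Answer: c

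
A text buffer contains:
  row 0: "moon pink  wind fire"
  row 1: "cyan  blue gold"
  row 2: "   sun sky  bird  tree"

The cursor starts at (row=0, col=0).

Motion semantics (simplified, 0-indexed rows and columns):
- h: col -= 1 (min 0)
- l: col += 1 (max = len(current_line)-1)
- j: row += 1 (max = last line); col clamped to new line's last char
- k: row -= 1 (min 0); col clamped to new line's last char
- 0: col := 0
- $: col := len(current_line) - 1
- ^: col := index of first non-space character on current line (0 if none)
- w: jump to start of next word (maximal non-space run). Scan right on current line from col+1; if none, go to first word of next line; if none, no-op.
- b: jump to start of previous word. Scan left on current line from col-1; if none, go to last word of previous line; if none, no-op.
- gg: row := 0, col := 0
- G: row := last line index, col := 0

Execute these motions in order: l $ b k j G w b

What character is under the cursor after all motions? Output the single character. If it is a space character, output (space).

Answer: g

Derivation:
After 1 (l): row=0 col=1 char='o'
After 2 ($): row=0 col=19 char='e'
After 3 (b): row=0 col=16 char='f'
After 4 (k): row=0 col=16 char='f'
After 5 (j): row=1 col=14 char='d'
After 6 (G): row=2 col=0 char='_'
After 7 (w): row=2 col=3 char='s'
After 8 (b): row=1 col=11 char='g'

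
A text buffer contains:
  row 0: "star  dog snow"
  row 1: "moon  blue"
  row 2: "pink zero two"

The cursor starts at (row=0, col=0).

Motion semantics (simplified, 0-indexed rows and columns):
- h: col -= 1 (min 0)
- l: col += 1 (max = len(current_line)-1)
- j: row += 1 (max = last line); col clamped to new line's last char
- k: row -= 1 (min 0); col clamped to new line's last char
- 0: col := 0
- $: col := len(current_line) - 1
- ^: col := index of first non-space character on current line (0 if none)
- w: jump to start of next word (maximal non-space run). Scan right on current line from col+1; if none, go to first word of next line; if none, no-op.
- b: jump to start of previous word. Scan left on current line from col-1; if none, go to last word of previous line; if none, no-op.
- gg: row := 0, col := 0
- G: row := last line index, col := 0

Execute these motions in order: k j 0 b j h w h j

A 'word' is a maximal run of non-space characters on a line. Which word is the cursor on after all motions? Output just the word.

Answer: pink

Derivation:
After 1 (k): row=0 col=0 char='s'
After 2 (j): row=1 col=0 char='m'
After 3 (0): row=1 col=0 char='m'
After 4 (b): row=0 col=10 char='s'
After 5 (j): row=1 col=9 char='e'
After 6 (h): row=1 col=8 char='u'
After 7 (w): row=2 col=0 char='p'
After 8 (h): row=2 col=0 char='p'
After 9 (j): row=2 col=0 char='p'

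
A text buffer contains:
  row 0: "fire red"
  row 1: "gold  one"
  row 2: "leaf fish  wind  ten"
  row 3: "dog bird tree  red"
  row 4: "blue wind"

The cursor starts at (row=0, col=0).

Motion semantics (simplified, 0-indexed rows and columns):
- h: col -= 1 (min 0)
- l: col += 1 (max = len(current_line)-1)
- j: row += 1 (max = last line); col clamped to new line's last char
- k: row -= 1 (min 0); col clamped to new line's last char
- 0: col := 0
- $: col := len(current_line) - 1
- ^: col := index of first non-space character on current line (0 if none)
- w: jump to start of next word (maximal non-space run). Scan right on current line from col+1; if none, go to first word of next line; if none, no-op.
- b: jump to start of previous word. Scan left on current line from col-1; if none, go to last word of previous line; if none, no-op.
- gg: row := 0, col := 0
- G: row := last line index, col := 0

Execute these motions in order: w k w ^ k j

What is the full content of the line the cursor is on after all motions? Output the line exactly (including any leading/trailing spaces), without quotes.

Answer: gold  one

Derivation:
After 1 (w): row=0 col=5 char='r'
After 2 (k): row=0 col=5 char='r'
After 3 (w): row=1 col=0 char='g'
After 4 (^): row=1 col=0 char='g'
After 5 (k): row=0 col=0 char='f'
After 6 (j): row=1 col=0 char='g'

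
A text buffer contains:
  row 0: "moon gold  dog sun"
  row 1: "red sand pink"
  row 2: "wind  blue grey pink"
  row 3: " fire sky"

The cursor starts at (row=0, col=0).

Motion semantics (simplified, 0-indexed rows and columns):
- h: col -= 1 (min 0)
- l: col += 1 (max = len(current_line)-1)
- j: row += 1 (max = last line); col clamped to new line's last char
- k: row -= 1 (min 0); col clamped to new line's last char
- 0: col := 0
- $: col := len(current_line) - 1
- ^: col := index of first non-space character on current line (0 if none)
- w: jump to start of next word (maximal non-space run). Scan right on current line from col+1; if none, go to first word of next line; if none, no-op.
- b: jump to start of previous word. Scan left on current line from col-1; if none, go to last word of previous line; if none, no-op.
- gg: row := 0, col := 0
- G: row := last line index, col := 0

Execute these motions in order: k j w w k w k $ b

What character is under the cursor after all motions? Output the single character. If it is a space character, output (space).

Answer: s

Derivation:
After 1 (k): row=0 col=0 char='m'
After 2 (j): row=1 col=0 char='r'
After 3 (w): row=1 col=4 char='s'
After 4 (w): row=1 col=9 char='p'
After 5 (k): row=0 col=9 char='_'
After 6 (w): row=0 col=11 char='d'
After 7 (k): row=0 col=11 char='d'
After 8 ($): row=0 col=17 char='n'
After 9 (b): row=0 col=15 char='s'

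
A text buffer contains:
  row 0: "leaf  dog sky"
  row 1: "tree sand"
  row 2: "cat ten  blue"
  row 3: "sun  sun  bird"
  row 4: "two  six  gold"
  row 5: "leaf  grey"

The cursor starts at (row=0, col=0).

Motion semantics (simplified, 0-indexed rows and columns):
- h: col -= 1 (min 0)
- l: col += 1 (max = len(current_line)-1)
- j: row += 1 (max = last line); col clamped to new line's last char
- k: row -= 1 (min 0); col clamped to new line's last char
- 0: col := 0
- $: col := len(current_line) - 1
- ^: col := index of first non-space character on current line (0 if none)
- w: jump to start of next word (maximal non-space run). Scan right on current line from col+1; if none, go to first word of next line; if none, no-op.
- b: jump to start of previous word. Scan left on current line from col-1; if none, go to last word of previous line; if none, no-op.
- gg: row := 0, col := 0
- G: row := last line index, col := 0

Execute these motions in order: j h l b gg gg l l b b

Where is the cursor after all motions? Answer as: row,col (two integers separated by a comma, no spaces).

Answer: 0,0

Derivation:
After 1 (j): row=1 col=0 char='t'
After 2 (h): row=1 col=0 char='t'
After 3 (l): row=1 col=1 char='r'
After 4 (b): row=1 col=0 char='t'
After 5 (gg): row=0 col=0 char='l'
After 6 (gg): row=0 col=0 char='l'
After 7 (l): row=0 col=1 char='e'
After 8 (l): row=0 col=2 char='a'
After 9 (b): row=0 col=0 char='l'
After 10 (b): row=0 col=0 char='l'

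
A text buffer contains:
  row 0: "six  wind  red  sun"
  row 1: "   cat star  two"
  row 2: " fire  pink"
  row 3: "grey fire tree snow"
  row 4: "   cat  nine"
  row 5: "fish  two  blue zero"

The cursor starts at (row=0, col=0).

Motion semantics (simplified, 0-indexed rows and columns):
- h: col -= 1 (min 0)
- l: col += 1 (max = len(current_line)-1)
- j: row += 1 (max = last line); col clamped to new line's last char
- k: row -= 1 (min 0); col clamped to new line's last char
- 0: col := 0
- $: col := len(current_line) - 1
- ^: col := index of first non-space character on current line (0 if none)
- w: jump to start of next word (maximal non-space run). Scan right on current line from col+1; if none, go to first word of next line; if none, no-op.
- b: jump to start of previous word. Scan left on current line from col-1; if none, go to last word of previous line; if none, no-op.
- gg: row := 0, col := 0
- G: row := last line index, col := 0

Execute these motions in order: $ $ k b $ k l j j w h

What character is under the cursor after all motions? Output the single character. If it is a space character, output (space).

Answer: g

Derivation:
After 1 ($): row=0 col=18 char='n'
After 2 ($): row=0 col=18 char='n'
After 3 (k): row=0 col=18 char='n'
After 4 (b): row=0 col=16 char='s'
After 5 ($): row=0 col=18 char='n'
After 6 (k): row=0 col=18 char='n'
After 7 (l): row=0 col=18 char='n'
After 8 (j): row=1 col=15 char='o'
After 9 (j): row=2 col=10 char='k'
After 10 (w): row=3 col=0 char='g'
After 11 (h): row=3 col=0 char='g'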